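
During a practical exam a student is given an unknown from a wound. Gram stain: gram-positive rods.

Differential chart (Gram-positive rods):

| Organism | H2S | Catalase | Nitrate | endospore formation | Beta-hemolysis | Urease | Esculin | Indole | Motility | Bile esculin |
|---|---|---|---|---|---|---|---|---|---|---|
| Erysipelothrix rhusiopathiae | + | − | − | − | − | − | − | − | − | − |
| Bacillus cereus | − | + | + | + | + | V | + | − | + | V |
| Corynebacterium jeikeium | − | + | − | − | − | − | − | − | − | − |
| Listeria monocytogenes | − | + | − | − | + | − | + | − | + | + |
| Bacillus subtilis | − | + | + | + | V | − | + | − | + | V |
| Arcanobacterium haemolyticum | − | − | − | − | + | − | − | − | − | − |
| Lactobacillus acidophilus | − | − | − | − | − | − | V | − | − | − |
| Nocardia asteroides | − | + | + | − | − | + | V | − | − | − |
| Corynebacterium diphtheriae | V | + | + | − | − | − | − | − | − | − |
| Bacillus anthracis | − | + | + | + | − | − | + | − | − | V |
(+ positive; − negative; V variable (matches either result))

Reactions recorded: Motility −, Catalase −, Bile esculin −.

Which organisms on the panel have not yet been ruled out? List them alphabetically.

Arcanobacterium haemolyticum, Erysipelothrix rhusiopathiae, Lactobacillus acidophilus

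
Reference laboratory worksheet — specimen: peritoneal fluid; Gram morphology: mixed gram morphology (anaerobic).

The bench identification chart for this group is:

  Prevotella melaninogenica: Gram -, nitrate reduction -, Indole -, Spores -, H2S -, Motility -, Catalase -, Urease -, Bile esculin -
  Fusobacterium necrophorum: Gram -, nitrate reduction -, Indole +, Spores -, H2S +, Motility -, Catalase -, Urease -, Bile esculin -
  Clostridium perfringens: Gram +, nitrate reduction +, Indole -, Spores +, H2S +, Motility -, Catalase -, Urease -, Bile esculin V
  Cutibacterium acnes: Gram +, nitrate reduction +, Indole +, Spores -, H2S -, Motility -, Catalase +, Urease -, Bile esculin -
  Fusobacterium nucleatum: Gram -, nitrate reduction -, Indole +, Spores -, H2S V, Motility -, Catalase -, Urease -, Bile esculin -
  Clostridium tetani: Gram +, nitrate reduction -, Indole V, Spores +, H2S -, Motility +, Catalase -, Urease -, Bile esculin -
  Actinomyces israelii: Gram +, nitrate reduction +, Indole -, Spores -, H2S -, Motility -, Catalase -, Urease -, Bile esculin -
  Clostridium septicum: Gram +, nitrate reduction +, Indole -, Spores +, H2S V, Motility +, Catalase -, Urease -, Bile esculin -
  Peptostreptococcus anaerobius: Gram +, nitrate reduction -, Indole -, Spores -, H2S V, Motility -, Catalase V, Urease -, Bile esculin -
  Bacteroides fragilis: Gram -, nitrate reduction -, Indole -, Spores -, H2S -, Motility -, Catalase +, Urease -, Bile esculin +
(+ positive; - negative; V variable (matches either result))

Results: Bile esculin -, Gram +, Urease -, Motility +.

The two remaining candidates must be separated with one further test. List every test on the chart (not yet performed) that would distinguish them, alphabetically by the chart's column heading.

nitrate reduction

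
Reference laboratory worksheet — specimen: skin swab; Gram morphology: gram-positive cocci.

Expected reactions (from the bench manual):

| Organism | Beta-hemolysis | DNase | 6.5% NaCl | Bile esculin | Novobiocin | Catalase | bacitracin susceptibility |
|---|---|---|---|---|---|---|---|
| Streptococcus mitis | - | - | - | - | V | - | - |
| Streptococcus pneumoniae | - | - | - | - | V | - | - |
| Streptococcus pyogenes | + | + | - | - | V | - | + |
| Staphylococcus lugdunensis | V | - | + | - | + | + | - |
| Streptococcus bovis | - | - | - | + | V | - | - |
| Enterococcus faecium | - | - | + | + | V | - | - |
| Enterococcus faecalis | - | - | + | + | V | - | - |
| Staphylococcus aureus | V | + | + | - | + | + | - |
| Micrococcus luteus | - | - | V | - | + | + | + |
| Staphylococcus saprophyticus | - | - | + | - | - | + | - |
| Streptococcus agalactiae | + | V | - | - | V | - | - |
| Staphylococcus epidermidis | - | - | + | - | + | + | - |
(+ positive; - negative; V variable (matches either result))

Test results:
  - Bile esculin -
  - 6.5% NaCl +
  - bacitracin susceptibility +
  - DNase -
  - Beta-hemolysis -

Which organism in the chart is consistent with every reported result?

Micrococcus luteus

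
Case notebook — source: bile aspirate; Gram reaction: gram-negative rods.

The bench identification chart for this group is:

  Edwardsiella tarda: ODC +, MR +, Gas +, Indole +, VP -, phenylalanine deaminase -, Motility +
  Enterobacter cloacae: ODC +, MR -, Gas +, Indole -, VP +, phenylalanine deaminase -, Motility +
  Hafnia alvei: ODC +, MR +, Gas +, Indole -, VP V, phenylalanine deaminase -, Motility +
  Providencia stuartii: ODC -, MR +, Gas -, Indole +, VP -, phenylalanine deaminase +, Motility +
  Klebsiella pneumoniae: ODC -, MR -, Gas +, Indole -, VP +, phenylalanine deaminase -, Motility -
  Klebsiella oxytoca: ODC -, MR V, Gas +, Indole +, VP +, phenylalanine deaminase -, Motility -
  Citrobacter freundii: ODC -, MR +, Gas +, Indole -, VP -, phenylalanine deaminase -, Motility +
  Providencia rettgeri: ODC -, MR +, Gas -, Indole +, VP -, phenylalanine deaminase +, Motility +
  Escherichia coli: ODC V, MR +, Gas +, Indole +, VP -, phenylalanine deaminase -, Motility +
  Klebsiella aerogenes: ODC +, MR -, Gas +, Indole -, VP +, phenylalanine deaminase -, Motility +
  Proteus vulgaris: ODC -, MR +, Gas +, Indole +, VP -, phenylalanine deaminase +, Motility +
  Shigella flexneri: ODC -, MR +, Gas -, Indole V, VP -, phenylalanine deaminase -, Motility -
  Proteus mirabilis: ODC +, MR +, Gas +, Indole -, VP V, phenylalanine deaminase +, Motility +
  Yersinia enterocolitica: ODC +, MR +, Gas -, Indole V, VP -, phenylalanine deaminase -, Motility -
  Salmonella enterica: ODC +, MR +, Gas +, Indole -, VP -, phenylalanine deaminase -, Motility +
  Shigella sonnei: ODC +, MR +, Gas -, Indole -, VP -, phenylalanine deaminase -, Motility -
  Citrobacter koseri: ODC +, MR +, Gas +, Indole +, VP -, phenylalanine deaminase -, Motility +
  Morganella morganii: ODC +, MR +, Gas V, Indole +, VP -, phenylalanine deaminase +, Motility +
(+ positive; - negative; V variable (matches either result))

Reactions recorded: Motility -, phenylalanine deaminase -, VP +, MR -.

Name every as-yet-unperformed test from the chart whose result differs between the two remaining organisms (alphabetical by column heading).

Indole

VP +: excludes 12 organisms — 6 left.
phenylalanine deaminase -: excludes Proteus mirabilis — 5 left.
MR -: excludes Hafnia alvei — 4 left.
Motility -: excludes Enterobacter cloacae, Klebsiella aerogenes — 2 left.
Two candidates remain: Klebsiella oxytoca and Klebsiella pneumoniae.
  ODC: - vs - — same for both, does not separate.
  Gas: + vs + — same for both, does not separate.
  Indole: Klebsiella oxytoca +, Klebsiella pneumoniae - — discriminates.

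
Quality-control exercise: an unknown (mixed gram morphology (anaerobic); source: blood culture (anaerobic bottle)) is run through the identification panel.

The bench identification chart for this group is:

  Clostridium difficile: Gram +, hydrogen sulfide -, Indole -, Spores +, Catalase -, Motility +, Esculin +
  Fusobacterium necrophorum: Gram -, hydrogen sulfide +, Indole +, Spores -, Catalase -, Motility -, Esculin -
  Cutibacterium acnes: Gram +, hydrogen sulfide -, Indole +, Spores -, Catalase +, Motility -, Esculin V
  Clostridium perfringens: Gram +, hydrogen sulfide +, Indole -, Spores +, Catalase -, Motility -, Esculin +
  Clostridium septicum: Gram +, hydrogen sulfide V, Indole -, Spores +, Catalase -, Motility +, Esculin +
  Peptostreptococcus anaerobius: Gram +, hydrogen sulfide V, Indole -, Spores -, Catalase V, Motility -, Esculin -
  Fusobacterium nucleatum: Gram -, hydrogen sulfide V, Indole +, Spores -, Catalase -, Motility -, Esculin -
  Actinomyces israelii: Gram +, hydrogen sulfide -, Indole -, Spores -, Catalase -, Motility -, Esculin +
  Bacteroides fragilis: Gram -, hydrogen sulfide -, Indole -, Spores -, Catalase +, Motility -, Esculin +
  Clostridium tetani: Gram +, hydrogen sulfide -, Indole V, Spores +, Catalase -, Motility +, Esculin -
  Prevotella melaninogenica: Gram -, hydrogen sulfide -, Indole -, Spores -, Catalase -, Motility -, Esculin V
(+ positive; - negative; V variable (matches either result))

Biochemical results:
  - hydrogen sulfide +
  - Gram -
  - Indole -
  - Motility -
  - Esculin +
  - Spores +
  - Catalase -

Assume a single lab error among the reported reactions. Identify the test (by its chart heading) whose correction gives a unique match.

As reported, no row in the chart matches all 7 reactions.
Reversing Motility → still no organism matches.
Reversing Catalase → still no organism matches.
Reversing Gram (to +) → unique match: Clostridium perfringens.
Reversing hydrogen sulfide → still no organism matches.
Reversing Esculin → still no organism matches.
Reversing Indole → still no organism matches.
Reversing Spores → still no organism matches.

Gram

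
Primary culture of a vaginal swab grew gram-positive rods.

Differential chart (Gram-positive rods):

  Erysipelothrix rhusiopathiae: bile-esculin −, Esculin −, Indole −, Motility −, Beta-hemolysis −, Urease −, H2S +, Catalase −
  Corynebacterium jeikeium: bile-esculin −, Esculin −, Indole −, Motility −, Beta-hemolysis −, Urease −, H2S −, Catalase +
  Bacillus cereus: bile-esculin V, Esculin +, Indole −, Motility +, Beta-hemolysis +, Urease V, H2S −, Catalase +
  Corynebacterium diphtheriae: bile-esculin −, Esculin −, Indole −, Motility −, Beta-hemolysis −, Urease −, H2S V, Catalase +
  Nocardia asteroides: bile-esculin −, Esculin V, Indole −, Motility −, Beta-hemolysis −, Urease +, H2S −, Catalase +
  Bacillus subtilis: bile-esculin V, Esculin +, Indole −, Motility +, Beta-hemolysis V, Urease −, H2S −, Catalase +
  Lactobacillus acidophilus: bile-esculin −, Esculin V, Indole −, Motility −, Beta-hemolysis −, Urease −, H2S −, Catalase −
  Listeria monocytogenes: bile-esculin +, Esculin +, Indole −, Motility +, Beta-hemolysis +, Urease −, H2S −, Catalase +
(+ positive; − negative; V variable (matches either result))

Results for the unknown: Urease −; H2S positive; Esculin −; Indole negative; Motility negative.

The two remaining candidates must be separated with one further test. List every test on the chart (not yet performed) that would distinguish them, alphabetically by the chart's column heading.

Urease −: excludes Nocardia asteroides — 7 left.
Motility −: excludes Bacillus cereus, Bacillus subtilis, Listeria monocytogenes — 4 left.
Esculin −: all 4 remaining candidates are consistent.
Indole −: all 4 remaining candidates are consistent.
H2S +: excludes Corynebacterium jeikeium, Lactobacillus acidophilus — 2 left.
Two candidates remain: Corynebacterium diphtheriae and Erysipelothrix rhusiopathiae.
  bile-esculin: − vs − — same for both, does not separate.
  Beta-hemolysis: − vs − — same for both, does not separate.
  Catalase: Corynebacterium diphtheriae +, Erysipelothrix rhusiopathiae − — discriminates.

Catalase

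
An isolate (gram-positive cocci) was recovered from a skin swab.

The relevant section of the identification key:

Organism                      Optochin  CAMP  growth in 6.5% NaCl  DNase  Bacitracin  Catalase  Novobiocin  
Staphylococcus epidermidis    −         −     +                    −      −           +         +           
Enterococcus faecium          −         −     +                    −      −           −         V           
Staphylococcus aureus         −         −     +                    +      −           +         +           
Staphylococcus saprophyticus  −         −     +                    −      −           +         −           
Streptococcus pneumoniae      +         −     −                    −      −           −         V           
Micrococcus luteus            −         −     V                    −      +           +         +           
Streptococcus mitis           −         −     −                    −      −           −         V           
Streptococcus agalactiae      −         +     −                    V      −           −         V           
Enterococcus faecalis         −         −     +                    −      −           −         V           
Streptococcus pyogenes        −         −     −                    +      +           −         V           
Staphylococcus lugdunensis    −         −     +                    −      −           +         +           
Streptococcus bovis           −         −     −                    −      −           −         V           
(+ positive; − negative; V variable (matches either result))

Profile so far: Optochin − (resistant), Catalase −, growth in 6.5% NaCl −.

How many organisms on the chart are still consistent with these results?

4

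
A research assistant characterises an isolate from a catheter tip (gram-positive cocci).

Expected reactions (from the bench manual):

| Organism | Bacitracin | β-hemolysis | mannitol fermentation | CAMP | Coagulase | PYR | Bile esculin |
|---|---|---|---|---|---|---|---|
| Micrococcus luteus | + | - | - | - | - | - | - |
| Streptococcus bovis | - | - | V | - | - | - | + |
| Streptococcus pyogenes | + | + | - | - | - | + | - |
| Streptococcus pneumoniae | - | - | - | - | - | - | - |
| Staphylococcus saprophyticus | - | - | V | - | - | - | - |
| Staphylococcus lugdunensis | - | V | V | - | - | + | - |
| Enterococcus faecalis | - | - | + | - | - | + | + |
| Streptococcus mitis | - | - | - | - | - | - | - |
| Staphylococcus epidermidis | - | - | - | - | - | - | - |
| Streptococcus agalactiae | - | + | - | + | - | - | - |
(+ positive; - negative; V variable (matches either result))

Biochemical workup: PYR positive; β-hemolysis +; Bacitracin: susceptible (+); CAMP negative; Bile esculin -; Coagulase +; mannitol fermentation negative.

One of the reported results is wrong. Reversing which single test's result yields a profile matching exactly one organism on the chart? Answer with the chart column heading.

As reported, no row in the chart matches all 7 reactions.
Reversing mannitol fermentation → still no organism matches.
Reversing β-hemolysis → still no organism matches.
Reversing PYR → still no organism matches.
Reversing Bacitracin → still no organism matches.
Reversing Coagulase (to -) → unique match: Streptococcus pyogenes.
Reversing CAMP → still no organism matches.
Reversing Bile esculin → still no organism matches.

Coagulase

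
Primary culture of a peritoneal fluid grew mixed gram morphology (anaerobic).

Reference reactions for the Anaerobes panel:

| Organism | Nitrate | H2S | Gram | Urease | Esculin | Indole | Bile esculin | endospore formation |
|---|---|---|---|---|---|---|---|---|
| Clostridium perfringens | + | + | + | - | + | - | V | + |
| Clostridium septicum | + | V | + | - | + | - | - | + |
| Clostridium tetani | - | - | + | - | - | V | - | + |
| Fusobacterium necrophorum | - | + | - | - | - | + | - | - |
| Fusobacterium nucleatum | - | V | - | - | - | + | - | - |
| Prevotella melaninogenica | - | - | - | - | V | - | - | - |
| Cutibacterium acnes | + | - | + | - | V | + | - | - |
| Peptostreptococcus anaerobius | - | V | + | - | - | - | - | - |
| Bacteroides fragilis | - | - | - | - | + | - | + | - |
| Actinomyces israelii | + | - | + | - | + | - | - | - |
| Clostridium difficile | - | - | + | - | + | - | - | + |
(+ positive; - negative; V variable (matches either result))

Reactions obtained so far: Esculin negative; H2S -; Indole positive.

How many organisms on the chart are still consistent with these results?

Indole +: excludes 7 organisms — 4 left.
H2S -: excludes Fusobacterium necrophorum — 3 left.
Esculin -: all 3 remaining candidates are consistent.
Still consistent: Clostridium tetani, Cutibacterium acnes, Fusobacterium nucleatum.

3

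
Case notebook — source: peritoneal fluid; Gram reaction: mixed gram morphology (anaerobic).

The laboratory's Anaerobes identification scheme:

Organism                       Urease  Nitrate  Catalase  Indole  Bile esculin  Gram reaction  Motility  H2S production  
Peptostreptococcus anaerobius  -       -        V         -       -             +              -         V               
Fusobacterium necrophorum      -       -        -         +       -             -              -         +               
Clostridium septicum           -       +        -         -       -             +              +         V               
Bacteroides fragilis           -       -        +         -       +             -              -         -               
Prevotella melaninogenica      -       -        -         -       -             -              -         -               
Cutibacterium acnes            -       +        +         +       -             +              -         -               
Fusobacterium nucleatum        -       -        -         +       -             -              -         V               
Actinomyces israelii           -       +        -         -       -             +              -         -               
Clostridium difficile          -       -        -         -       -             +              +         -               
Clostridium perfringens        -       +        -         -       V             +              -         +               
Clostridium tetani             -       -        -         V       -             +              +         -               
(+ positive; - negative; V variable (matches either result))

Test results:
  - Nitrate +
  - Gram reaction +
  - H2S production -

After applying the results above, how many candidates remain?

H2S production -: excludes Fusobacterium necrophorum, Clostridium perfringens — 9 left.
Gram reaction +: excludes Bacteroides fragilis, Prevotella melaninogenica, Fusobacterium nucleatum — 6 left.
Nitrate +: excludes Peptostreptococcus anaerobius, Clostridium difficile, Clostridium tetani — 3 left.
Still consistent: Actinomyces israelii, Clostridium septicum, Cutibacterium acnes.

3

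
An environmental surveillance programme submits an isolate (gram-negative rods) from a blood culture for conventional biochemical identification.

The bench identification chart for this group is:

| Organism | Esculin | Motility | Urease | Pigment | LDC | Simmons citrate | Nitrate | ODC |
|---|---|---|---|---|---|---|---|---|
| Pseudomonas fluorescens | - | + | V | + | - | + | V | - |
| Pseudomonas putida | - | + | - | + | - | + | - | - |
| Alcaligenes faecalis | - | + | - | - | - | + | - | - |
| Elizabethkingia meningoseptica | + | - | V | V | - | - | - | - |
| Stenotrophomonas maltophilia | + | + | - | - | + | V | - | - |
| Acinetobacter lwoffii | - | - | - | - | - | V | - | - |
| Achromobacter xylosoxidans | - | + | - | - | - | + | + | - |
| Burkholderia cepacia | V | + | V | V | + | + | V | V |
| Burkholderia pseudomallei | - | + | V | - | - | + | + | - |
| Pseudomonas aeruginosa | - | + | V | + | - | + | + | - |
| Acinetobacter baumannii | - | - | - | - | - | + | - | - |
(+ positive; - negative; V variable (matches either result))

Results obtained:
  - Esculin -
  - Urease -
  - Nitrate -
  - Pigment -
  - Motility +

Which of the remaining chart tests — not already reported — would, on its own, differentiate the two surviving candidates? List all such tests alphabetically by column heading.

LDC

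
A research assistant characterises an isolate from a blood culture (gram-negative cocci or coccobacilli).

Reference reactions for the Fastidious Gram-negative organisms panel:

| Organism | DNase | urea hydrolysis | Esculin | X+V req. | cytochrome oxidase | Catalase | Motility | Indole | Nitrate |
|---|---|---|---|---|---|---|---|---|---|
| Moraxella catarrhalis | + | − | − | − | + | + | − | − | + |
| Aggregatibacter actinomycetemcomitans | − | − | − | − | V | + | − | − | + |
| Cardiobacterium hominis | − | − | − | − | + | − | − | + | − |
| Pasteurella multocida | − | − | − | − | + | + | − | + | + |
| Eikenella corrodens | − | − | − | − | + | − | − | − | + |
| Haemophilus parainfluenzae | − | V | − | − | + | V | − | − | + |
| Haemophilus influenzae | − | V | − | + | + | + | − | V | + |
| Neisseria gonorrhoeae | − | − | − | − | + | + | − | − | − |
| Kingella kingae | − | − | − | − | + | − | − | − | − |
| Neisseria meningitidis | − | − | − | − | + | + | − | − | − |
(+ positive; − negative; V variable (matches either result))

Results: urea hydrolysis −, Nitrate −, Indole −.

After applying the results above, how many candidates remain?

3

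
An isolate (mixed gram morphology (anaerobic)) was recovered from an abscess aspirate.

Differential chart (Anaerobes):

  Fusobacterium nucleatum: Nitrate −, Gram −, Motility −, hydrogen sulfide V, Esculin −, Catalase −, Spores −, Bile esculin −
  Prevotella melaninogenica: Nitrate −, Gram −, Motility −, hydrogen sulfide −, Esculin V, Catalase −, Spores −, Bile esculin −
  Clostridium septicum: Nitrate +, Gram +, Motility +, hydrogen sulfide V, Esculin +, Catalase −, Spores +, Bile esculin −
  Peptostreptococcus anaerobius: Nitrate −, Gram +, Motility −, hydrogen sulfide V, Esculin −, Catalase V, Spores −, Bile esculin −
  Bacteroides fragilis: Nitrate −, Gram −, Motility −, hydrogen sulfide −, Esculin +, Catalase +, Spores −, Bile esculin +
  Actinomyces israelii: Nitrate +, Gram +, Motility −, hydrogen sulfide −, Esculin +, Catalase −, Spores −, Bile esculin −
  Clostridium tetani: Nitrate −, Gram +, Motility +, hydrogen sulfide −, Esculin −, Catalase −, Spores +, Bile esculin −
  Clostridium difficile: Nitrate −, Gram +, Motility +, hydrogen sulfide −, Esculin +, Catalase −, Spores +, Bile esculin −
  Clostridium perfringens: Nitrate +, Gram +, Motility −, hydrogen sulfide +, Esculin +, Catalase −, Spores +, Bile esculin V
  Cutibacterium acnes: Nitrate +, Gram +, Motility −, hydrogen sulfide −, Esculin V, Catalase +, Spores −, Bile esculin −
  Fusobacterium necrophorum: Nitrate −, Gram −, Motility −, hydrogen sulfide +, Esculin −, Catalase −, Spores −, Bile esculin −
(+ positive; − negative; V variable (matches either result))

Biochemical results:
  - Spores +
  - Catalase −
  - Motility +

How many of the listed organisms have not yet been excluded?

3

Spores +: excludes 7 organisms — 4 left.
Catalase −: all 4 remaining candidates are consistent.
Motility +: excludes Clostridium perfringens — 3 left.
Still consistent: Clostridium difficile, Clostridium septicum, Clostridium tetani.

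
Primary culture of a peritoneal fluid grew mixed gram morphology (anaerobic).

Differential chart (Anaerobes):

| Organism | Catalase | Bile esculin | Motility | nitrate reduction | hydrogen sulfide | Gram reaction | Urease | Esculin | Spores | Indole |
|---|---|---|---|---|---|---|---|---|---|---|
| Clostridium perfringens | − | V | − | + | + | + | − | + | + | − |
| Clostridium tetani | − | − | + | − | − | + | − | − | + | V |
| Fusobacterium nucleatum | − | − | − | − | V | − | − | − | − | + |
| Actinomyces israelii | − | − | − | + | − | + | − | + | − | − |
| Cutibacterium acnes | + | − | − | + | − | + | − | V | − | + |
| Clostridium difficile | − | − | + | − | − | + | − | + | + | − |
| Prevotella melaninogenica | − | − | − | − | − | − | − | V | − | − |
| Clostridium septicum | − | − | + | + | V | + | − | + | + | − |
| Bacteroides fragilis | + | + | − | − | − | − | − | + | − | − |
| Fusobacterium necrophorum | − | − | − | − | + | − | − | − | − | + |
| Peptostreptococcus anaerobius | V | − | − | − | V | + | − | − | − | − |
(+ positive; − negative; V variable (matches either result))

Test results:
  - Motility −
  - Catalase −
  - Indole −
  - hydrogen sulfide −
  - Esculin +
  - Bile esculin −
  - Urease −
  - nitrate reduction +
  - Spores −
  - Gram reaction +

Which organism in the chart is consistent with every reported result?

Actinomyces israelii

hydrogen sulfide −: excludes Clostridium perfringens, Fusobacterium necrophorum — 9 left.
Gram reaction +: excludes Fusobacterium nucleatum, Prevotella melaninogenica, Bacteroides fragilis — 6 left.
Motility −: excludes Clostridium tetani, Clostridium difficile, Clostridium septicum — 3 left.
Indole −: excludes Cutibacterium acnes — 2 left.
Catalase −: all 2 remaining candidates are consistent.
nitrate reduction +: excludes Peptostreptococcus anaerobius — 1 left.
Bile esculin −: the one remaining candidate is consistent.
Spores −: the one remaining candidate is consistent.
Esculin +: the one remaining candidate is consistent.
Urease −: the one remaining candidate is consistent.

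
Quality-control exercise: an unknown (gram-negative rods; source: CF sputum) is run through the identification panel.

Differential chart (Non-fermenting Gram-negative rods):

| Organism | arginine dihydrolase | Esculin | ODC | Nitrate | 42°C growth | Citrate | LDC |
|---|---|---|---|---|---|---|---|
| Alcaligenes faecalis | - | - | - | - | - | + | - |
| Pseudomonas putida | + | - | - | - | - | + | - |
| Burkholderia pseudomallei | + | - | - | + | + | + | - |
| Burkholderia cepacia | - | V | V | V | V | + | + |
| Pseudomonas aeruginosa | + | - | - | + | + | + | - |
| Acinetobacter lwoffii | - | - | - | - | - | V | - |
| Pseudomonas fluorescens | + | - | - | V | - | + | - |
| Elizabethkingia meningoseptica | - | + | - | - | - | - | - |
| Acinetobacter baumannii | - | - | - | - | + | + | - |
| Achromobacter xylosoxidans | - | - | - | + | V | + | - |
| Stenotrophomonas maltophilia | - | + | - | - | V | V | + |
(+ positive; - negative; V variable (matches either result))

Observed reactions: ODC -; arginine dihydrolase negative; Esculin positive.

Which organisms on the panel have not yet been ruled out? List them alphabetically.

Burkholderia cepacia, Elizabethkingia meningoseptica, Stenotrophomonas maltophilia

ODC -: all 11 remaining candidates are consistent.
arginine dihydrolase -: excludes Pseudomonas putida, Burkholderia pseudomallei, Pseudomonas aeruginosa, Pseudomonas fluorescens — 7 left.
Esculin +: excludes Alcaligenes faecalis, Acinetobacter lwoffii, Acinetobacter baumannii, Achromobacter xylosoxidans — 3 left.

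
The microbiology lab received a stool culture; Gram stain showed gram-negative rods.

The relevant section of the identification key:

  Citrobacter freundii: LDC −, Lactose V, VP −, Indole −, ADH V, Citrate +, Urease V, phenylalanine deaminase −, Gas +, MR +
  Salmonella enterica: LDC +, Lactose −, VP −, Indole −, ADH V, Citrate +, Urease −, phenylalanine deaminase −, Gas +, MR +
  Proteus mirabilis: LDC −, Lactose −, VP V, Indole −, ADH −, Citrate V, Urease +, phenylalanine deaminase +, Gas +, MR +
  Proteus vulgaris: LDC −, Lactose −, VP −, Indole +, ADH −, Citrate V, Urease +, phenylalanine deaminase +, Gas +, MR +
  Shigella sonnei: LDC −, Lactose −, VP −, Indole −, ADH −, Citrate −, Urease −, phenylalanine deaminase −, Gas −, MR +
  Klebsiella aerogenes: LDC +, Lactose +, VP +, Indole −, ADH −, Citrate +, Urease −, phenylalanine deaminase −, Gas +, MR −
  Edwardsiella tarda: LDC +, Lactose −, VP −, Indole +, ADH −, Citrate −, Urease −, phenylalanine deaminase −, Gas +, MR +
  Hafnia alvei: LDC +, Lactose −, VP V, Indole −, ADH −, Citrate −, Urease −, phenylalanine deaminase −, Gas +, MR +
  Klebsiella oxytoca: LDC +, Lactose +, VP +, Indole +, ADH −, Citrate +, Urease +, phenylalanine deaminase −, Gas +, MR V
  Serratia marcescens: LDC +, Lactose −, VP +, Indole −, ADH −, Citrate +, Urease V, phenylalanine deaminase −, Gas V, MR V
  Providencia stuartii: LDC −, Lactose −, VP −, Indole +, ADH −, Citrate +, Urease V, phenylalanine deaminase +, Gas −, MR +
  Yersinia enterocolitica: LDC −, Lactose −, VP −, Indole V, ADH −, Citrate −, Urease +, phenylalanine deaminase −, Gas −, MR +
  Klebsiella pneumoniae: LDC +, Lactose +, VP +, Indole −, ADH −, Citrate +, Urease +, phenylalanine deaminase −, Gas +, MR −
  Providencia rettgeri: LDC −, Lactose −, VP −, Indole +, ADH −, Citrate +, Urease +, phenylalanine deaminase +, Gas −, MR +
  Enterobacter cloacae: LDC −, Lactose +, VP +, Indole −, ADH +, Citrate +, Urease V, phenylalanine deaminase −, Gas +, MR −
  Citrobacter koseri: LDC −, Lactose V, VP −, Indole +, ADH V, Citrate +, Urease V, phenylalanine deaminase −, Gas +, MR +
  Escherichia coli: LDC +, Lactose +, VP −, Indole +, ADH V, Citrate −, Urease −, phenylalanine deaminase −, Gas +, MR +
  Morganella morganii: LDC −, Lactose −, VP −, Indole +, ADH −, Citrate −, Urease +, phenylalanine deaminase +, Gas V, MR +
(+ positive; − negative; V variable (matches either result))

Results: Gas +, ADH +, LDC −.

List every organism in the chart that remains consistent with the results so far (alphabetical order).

Citrobacter freundii, Citrobacter koseri, Enterobacter cloacae

Gas +: excludes Shigella sonnei, Providencia stuartii, Yersinia enterocolitica, Providencia rettgeri — 14 left.
LDC −: excludes 8 organisms — 6 left.
ADH +: excludes Proteus mirabilis, Proteus vulgaris, Morganella morganii — 3 left.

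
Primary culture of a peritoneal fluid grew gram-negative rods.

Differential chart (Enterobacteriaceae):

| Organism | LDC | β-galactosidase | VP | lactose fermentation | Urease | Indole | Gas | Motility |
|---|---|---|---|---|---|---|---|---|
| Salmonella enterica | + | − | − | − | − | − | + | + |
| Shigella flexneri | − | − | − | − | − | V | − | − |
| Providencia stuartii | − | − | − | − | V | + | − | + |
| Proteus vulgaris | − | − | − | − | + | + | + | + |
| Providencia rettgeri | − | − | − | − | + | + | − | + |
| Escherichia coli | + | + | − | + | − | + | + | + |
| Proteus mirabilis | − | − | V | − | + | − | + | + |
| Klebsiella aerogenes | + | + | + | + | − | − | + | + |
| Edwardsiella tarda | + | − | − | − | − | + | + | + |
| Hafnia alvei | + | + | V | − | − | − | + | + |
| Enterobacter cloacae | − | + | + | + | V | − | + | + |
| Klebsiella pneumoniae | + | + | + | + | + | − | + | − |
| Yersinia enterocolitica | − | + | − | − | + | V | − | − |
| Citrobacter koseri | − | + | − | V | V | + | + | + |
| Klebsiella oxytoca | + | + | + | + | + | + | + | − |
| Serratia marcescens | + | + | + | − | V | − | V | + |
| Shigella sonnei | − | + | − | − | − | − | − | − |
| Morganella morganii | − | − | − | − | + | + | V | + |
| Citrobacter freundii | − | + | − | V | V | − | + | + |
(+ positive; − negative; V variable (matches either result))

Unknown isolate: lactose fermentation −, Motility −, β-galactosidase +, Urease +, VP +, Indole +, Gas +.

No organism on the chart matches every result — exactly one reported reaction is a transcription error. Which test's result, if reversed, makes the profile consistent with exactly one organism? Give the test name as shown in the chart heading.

lactose fermentation

As reported, no row in the chart matches all 7 reactions.
Reversing β-galactosidase → still no organism matches.
Reversing lactose fermentation (to +) → unique match: Klebsiella oxytoca.
Reversing Indole → still no organism matches.
Reversing Gas → still no organism matches.
Reversing Urease → still no organism matches.
Reversing Motility → still no organism matches.
Reversing VP → still no organism matches.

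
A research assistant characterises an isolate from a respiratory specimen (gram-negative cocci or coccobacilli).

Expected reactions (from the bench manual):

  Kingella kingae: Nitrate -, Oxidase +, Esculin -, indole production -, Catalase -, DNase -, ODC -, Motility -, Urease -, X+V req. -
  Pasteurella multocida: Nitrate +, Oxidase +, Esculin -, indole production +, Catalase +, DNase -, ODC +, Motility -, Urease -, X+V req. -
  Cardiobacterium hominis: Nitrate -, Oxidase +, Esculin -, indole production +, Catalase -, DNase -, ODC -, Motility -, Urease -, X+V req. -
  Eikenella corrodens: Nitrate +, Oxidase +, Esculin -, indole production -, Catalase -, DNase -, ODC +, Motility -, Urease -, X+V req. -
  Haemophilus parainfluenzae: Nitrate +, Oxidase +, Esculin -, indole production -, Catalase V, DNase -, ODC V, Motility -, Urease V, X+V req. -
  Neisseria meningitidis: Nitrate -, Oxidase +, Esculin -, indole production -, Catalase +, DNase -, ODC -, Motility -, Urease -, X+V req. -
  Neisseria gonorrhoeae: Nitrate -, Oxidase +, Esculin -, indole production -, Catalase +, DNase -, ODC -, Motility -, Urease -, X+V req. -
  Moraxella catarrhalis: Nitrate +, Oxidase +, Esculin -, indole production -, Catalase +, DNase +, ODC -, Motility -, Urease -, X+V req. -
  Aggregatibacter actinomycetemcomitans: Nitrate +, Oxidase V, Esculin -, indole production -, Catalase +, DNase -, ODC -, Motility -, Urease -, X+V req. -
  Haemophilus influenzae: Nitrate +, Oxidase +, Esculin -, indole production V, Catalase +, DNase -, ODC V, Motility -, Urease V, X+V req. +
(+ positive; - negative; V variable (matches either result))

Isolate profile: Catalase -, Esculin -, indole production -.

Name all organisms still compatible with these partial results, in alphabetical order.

Eikenella corrodens, Haemophilus parainfluenzae, Kingella kingae

Catalase -: excludes 6 organisms — 4 left.
Esculin -: all 4 remaining candidates are consistent.
indole production -: excludes Cardiobacterium hominis — 3 left.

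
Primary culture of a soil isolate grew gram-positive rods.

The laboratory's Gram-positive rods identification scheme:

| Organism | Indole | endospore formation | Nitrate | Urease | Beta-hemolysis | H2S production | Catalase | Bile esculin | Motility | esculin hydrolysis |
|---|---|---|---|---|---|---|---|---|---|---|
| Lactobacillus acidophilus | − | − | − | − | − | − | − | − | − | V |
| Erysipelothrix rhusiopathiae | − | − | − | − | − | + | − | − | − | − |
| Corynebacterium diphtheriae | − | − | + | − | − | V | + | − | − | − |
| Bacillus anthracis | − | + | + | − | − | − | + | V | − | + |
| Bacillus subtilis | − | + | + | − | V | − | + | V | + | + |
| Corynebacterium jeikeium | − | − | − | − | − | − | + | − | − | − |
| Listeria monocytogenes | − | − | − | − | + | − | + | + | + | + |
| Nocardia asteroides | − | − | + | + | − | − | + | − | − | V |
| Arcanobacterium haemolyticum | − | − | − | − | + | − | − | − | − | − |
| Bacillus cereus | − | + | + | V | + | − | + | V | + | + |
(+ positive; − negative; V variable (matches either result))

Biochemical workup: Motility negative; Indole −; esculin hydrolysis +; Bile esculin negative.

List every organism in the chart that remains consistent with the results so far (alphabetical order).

Bile esculin −: excludes Listeria monocytogenes — 9 left.
esculin hydrolysis +: excludes Erysipelothrix rhusiopathiae, Corynebacterium diphtheriae, Corynebacterium jeikeium, Arcanobacterium haemolyticum — 5 left.
Indole −: all 5 remaining candidates are consistent.
Motility −: excludes Bacillus subtilis, Bacillus cereus — 3 left.

Bacillus anthracis, Lactobacillus acidophilus, Nocardia asteroides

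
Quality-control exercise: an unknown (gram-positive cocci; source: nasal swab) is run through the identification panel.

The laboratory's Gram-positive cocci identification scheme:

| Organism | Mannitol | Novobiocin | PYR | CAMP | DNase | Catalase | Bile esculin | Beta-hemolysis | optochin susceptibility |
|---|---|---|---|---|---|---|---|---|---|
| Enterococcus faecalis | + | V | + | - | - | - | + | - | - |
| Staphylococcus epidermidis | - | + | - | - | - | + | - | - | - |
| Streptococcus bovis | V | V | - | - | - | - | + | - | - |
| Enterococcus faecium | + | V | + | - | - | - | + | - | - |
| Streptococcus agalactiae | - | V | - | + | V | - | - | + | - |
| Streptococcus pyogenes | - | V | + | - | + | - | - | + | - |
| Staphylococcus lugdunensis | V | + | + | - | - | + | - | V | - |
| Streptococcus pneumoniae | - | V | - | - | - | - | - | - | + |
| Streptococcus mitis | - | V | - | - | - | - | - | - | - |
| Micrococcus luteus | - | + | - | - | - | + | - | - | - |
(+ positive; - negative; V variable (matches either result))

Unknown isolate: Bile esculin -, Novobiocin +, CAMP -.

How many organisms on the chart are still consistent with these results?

6

CAMP -: excludes Streptococcus agalactiae — 9 left.
Novobiocin +: all 9 remaining candidates are consistent.
Bile esculin -: excludes Enterococcus faecalis, Streptococcus bovis, Enterococcus faecium — 6 left.
Still consistent: Micrococcus luteus, Staphylococcus epidermidis, Staphylococcus lugdunensis, Streptococcus mitis, Streptococcus pneumoniae, Streptococcus pyogenes.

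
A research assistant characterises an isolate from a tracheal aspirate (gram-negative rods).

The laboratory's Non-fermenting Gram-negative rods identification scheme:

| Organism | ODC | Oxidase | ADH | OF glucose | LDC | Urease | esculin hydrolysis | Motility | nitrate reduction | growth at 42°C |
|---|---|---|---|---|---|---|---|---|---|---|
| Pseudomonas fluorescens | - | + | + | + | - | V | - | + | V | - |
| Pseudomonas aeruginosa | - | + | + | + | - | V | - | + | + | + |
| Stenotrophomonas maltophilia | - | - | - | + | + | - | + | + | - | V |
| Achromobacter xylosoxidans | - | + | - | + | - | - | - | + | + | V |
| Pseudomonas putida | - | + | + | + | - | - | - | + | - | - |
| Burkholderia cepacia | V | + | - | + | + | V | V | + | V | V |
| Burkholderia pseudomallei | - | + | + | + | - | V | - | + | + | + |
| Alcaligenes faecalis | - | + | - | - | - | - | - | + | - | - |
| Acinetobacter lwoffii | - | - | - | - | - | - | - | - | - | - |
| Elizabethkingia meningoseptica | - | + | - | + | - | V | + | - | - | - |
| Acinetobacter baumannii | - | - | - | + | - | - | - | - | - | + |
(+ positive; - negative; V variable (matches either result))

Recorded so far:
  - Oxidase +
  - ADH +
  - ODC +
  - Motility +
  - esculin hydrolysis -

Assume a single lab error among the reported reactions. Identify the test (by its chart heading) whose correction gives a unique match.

ADH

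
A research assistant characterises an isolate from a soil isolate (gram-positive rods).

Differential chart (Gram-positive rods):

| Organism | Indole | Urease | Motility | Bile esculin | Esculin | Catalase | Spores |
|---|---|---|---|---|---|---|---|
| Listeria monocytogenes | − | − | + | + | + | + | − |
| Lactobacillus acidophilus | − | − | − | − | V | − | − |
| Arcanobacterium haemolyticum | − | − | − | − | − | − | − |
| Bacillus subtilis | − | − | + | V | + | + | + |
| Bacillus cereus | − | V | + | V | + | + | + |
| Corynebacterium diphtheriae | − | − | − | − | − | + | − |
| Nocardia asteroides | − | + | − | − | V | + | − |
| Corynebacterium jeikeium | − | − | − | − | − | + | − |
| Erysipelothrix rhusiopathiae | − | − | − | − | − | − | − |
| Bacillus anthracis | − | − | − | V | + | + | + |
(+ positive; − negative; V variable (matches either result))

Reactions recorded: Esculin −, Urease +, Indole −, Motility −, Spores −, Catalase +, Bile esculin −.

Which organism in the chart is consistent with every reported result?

Nocardia asteroides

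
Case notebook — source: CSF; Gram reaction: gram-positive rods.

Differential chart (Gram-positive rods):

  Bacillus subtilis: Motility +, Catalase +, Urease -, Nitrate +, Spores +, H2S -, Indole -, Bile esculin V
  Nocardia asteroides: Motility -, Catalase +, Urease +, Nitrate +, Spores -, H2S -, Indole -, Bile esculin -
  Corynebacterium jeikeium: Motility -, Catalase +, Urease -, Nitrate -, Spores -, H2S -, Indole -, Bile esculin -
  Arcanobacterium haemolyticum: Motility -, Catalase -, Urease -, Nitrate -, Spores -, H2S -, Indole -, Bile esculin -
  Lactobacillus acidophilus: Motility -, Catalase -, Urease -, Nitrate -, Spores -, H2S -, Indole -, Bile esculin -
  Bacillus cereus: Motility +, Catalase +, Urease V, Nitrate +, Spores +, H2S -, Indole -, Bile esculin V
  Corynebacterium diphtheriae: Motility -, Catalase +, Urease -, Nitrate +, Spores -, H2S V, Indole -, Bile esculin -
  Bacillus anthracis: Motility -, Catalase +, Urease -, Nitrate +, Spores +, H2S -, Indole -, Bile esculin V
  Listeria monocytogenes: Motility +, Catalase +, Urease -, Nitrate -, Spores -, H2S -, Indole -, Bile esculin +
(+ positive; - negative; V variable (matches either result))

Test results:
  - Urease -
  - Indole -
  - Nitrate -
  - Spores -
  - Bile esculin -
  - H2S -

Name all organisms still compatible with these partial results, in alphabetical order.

Arcanobacterium haemolyticum, Corynebacterium jeikeium, Lactobacillus acidophilus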